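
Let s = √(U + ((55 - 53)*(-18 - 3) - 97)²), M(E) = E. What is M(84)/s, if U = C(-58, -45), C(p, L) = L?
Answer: 42*√4819/4819 ≈ 0.60502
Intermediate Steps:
U = -45
s = 2*√4819 (s = √(-45 + ((55 - 53)*(-18 - 3) - 97)²) = √(-45 + (2*(-21) - 97)²) = √(-45 + (-42 - 97)²) = √(-45 + (-139)²) = √(-45 + 19321) = √19276 = 2*√4819 ≈ 138.84)
M(84)/s = 84/((2*√4819)) = 84*(√4819/9638) = 42*√4819/4819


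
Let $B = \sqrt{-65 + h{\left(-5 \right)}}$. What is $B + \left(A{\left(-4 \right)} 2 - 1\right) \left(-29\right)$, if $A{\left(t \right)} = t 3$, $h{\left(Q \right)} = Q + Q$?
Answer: $725 + 5 i \sqrt{3} \approx 725.0 + 8.6602 i$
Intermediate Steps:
$h{\left(Q \right)} = 2 Q$
$A{\left(t \right)} = 3 t$
$B = 5 i \sqrt{3}$ ($B = \sqrt{-65 + 2 \left(-5\right)} = \sqrt{-65 - 10} = \sqrt{-75} = 5 i \sqrt{3} \approx 8.6602 i$)
$B + \left(A{\left(-4 \right)} 2 - 1\right) \left(-29\right) = 5 i \sqrt{3} + \left(3 \left(-4\right) 2 - 1\right) \left(-29\right) = 5 i \sqrt{3} + \left(\left(-12\right) 2 - 1\right) \left(-29\right) = 5 i \sqrt{3} + \left(-24 - 1\right) \left(-29\right) = 5 i \sqrt{3} - -725 = 5 i \sqrt{3} + 725 = 725 + 5 i \sqrt{3}$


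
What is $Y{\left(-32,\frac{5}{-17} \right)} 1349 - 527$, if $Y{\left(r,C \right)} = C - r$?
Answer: $\frac{718152}{17} \approx 42244.0$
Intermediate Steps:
$Y{\left(-32,\frac{5}{-17} \right)} 1349 - 527 = \left(\frac{5}{-17} - -32\right) 1349 - 527 = \left(5 \left(- \frac{1}{17}\right) + 32\right) 1349 - 527 = \left(- \frac{5}{17} + 32\right) 1349 - 527 = \frac{539}{17} \cdot 1349 - 527 = \frac{727111}{17} - 527 = \frac{718152}{17}$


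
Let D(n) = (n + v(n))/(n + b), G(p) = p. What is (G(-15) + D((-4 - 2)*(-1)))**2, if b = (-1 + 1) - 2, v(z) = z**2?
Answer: 81/4 ≈ 20.250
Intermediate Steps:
b = -2 (b = 0 - 2 = -2)
D(n) = (n + n**2)/(-2 + n) (D(n) = (n + n**2)/(n - 2) = (n + n**2)/(-2 + n))
(G(-15) + D((-4 - 2)*(-1)))**2 = (-15 + ((-4 - 2)*(-1))*(1 + (-4 - 2)*(-1))/(-2 + (-4 - 2)*(-1)))**2 = (-15 + (-6*(-1))*(1 - 6*(-1))/(-2 - 6*(-1)))**2 = (-15 + 6*(1 + 6)/(-2 + 6))**2 = (-15 + 6*7/4)**2 = (-15 + 6*(1/4)*7)**2 = (-15 + 21/2)**2 = (-9/2)**2 = 81/4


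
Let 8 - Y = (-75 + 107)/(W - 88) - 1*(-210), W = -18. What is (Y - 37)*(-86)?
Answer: 1087986/53 ≈ 20528.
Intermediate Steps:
Y = -10690/53 (Y = 8 - ((-75 + 107)/(-18 - 88) - 1*(-210)) = 8 - (32/(-106) + 210) = 8 - (32*(-1/106) + 210) = 8 - (-16/53 + 210) = 8 - 1*11114/53 = 8 - 11114/53 = -10690/53 ≈ -201.70)
(Y - 37)*(-86) = (-10690/53 - 37)*(-86) = -12651/53*(-86) = 1087986/53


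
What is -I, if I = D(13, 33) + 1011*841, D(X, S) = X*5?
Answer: -850316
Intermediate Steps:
D(X, S) = 5*X
I = 850316 (I = 5*13 + 1011*841 = 65 + 850251 = 850316)
-I = -1*850316 = -850316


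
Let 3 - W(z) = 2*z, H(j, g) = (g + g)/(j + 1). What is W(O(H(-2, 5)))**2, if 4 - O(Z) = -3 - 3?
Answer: 289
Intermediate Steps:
H(j, g) = 2*g/(1 + j) (H(j, g) = (2*g)/(1 + j) = 2*g/(1 + j))
O(Z) = 10 (O(Z) = 4 - (-3 - 3) = 4 - 1*(-6) = 4 + 6 = 10)
W(z) = 3 - 2*z
W(O(H(-2, 5)))**2 = (3 - 2*10)**2 = (3 - 20)**2 = (-17)**2 = 289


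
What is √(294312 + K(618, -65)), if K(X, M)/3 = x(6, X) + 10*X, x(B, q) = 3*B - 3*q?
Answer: 4*√19209 ≈ 554.39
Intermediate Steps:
x(B, q) = -3*q + 3*B
K(X, M) = 54 + 21*X (K(X, M) = 3*((-3*X + 3*6) + 10*X) = 3*((-3*X + 18) + 10*X) = 3*((18 - 3*X) + 10*X) = 3*(18 + 7*X) = 54 + 21*X)
√(294312 + K(618, -65)) = √(294312 + (54 + 21*618)) = √(294312 + (54 + 12978)) = √(294312 + 13032) = √307344 = 4*√19209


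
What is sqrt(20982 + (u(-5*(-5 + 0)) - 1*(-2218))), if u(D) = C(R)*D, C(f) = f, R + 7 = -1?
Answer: 10*sqrt(230) ≈ 151.66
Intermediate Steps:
R = -8 (R = -7 - 1 = -8)
u(D) = -8*D
sqrt(20982 + (u(-5*(-5 + 0)) - 1*(-2218))) = sqrt(20982 + (-(-40)*(-5 + 0) - 1*(-2218))) = sqrt(20982 + (-(-40)*(-5) + 2218)) = sqrt(20982 + (-8*25 + 2218)) = sqrt(20982 + (-200 + 2218)) = sqrt(20982 + 2018) = sqrt(23000) = 10*sqrt(230)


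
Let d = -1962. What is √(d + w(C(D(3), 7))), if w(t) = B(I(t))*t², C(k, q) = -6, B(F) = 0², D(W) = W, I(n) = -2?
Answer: 3*I*√218 ≈ 44.294*I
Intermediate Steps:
B(F) = 0
w(t) = 0 (w(t) = 0*t² = 0)
√(d + w(C(D(3), 7))) = √(-1962 + 0) = √(-1962) = 3*I*√218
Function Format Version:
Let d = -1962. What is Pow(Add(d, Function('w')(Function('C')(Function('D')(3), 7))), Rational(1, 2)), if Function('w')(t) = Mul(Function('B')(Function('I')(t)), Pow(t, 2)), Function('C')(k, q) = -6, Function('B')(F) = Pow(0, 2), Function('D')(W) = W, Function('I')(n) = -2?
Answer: Mul(3, I, Pow(218, Rational(1, 2))) ≈ Mul(44.294, I)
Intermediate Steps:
Function('B')(F) = 0
Function('w')(t) = 0 (Function('w')(t) = Mul(0, Pow(t, 2)) = 0)
Pow(Add(d, Function('w')(Function('C')(Function('D')(3), 7))), Rational(1, 2)) = Pow(Add(-1962, 0), Rational(1, 2)) = Pow(-1962, Rational(1, 2)) = Mul(3, I, Pow(218, Rational(1, 2)))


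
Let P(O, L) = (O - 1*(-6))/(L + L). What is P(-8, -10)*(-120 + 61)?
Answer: -59/10 ≈ -5.9000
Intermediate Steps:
P(O, L) = (6 + O)/(2*L) (P(O, L) = (O + 6)/((2*L)) = (6 + O)*(1/(2*L)) = (6 + O)/(2*L))
P(-8, -10)*(-120 + 61) = ((½)*(6 - 8)/(-10))*(-120 + 61) = ((½)*(-⅒)*(-2))*(-59) = (⅒)*(-59) = -59/10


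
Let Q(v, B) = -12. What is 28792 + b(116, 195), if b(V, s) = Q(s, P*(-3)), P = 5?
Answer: 28780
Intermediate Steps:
b(V, s) = -12
28792 + b(116, 195) = 28792 - 12 = 28780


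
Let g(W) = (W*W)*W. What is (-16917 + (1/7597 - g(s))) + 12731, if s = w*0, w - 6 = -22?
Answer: -31801041/7597 ≈ -4186.0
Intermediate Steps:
w = -16 (w = 6 - 22 = -16)
s = 0 (s = -16*0 = 0)
g(W) = W³ (g(W) = W²*W = W³)
(-16917 + (1/7597 - g(s))) + 12731 = (-16917 + (1/7597 - 1*0³)) + 12731 = (-16917 + (1/7597 - 1*0)) + 12731 = (-16917 + (1/7597 + 0)) + 12731 = (-16917 + 1/7597) + 12731 = -128518448/7597 + 12731 = -31801041/7597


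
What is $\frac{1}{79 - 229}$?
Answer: $- \frac{1}{150} \approx -0.0066667$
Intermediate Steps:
$\frac{1}{79 - 229} = \frac{1}{-150} = - \frac{1}{150}$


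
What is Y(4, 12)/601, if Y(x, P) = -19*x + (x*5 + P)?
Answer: -44/601 ≈ -0.073211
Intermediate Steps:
Y(x, P) = P - 14*x (Y(x, P) = -19*x + (5*x + P) = -19*x + (P + 5*x) = P - 14*x)
Y(4, 12)/601 = (12 - 14*4)/601 = (12 - 56)*(1/601) = -44*1/601 = -44/601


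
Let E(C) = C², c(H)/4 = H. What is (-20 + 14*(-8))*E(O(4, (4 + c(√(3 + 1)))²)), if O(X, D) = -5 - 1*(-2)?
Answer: -1188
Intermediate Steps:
c(H) = 4*H
O(X, D) = -3 (O(X, D) = -5 + 2 = -3)
(-20 + 14*(-8))*E(O(4, (4 + c(√(3 + 1)))²)) = (-20 + 14*(-8))*(-3)² = (-20 - 112)*9 = -132*9 = -1188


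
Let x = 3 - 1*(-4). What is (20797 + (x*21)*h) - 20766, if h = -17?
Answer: -2468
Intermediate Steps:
x = 7 (x = 3 + 4 = 7)
(20797 + (x*21)*h) - 20766 = (20797 + (7*21)*(-17)) - 20766 = (20797 + 147*(-17)) - 20766 = (20797 - 2499) - 20766 = 18298 - 20766 = -2468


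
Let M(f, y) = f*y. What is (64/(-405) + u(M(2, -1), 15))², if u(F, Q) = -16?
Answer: 42823936/164025 ≈ 261.08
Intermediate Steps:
(64/(-405) + u(M(2, -1), 15))² = (64/(-405) - 16)² = (64*(-1/405) - 16)² = (-64/405 - 16)² = (-6544/405)² = 42823936/164025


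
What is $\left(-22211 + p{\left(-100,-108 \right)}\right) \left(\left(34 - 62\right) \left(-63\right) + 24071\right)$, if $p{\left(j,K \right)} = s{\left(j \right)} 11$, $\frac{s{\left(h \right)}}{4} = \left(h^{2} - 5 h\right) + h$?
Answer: $11248274815$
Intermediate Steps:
$s{\left(h \right)} = - 16 h + 4 h^{2}$ ($s{\left(h \right)} = 4 \left(\left(h^{2} - 5 h\right) + h\right) = 4 \left(h^{2} - 4 h\right) = - 16 h + 4 h^{2}$)
$p{\left(j,K \right)} = 44 j \left(-4 + j\right)$ ($p{\left(j,K \right)} = 4 j \left(-4 + j\right) 11 = 44 j \left(-4 + j\right)$)
$\left(-22211 + p{\left(-100,-108 \right)}\right) \left(\left(34 - 62\right) \left(-63\right) + 24071\right) = \left(-22211 + 44 \left(-100\right) \left(-4 - 100\right)\right) \left(\left(34 - 62\right) \left(-63\right) + 24071\right) = \left(-22211 + 44 \left(-100\right) \left(-104\right)\right) \left(\left(-28\right) \left(-63\right) + 24071\right) = \left(-22211 + 457600\right) \left(1764 + 24071\right) = 435389 \cdot 25835 = 11248274815$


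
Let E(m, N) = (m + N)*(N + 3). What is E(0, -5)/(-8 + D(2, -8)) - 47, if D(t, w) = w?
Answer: -381/8 ≈ -47.625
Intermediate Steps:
E(m, N) = (3 + N)*(N + m) (E(m, N) = (N + m)*(3 + N) = (3 + N)*(N + m))
E(0, -5)/(-8 + D(2, -8)) - 47 = ((-5)² + 3*(-5) + 3*0 - 5*0)/(-8 - 8) - 47 = (25 - 15 + 0 + 0)/(-16) - 47 = -1/16*10 - 47 = -5/8 - 47 = -381/8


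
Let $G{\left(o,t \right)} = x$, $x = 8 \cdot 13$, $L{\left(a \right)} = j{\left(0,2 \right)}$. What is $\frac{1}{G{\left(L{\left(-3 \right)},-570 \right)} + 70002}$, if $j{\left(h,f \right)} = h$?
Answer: $\frac{1}{70106} \approx 1.4264 \cdot 10^{-5}$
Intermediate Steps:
$L{\left(a \right)} = 0$
$x = 104$
$G{\left(o,t \right)} = 104$
$\frac{1}{G{\left(L{\left(-3 \right)},-570 \right)} + 70002} = \frac{1}{104 + 70002} = \frac{1}{70106}$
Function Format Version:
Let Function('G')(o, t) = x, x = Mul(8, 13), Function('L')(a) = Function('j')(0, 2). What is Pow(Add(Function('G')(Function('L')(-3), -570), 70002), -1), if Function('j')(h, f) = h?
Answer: Rational(1, 70106) ≈ 1.4264e-5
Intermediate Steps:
Function('L')(a) = 0
x = 104
Function('G')(o, t) = 104
Pow(Add(Function('G')(Function('L')(-3), -570), 70002), -1) = Pow(Add(104, 70002), -1) = Pow(70106, -1) = Rational(1, 70106)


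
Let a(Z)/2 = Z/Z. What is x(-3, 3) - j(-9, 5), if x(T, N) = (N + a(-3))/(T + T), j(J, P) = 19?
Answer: -119/6 ≈ -19.833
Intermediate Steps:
a(Z) = 2 (a(Z) = 2*(Z/Z) = 2*1 = 2)
x(T, N) = (2 + N)/(2*T) (x(T, N) = (N + 2)/(T + T) = (2 + N)/((2*T)) = (2 + N)*(1/(2*T)) = (2 + N)/(2*T))
x(-3, 3) - j(-9, 5) = (½)*(2 + 3)/(-3) - 1*19 = (½)*(-⅓)*5 - 19 = -⅚ - 19 = -119/6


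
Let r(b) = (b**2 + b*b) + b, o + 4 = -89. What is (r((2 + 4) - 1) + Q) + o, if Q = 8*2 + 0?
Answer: -22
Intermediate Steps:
o = -93 (o = -4 - 89 = -93)
Q = 16 (Q = 16 + 0 = 16)
r(b) = b + 2*b**2 (r(b) = (b**2 + b**2) + b = 2*b**2 + b = b + 2*b**2)
(r((2 + 4) - 1) + Q) + o = (((2 + 4) - 1)*(1 + 2*((2 + 4) - 1)) + 16) - 93 = ((6 - 1)*(1 + 2*(6 - 1)) + 16) - 93 = (5*(1 + 2*5) + 16) - 93 = (5*(1 + 10) + 16) - 93 = (5*11 + 16) - 93 = (55 + 16) - 93 = 71 - 93 = -22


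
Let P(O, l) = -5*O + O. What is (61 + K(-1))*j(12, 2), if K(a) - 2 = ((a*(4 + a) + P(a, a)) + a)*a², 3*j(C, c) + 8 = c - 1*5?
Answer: -231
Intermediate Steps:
P(O, l) = -4*O
j(C, c) = -13/3 + c/3 (j(C, c) = -8/3 + (c - 1*5)/3 = -8/3 + (c - 5)/3 = -8/3 + (-5 + c)/3 = -8/3 + (-5/3 + c/3) = -13/3 + c/3)
K(a) = 2 + a²*(-3*a + a*(4 + a)) (K(a) = 2 + ((a*(4 + a) - 4*a) + a)*a² = 2 + ((-4*a + a*(4 + a)) + a)*a² = 2 + (-3*a + a*(4 + a))*a² = 2 + a²*(-3*a + a*(4 + a)))
(61 + K(-1))*j(12, 2) = (61 + (2 + (-1)³ + (-1)⁴))*(-13/3 + (⅓)*2) = (61 + (2 - 1 + 1))*(-13/3 + ⅔) = (61 + 2)*(-11/3) = 63*(-11/3) = -231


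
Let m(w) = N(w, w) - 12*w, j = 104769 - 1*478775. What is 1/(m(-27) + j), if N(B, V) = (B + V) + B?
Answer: -1/373763 ≈ -2.6755e-6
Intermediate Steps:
N(B, V) = V + 2*B
j = -374006 (j = 104769 - 478775 = -374006)
m(w) = -9*w (m(w) = (w + 2*w) - 12*w = 3*w - 12*w = -9*w)
1/(m(-27) + j) = 1/(-9*(-27) - 374006) = 1/(243 - 374006) = 1/(-373763) = -1/373763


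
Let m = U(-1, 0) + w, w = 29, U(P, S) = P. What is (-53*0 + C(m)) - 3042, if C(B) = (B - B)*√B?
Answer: -3042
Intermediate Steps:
m = 28 (m = -1 + 29 = 28)
C(B) = 0 (C(B) = 0*√B = 0)
(-53*0 + C(m)) - 3042 = (-53*0 + 0) - 3042 = (0 + 0) - 3042 = 0 - 3042 = -3042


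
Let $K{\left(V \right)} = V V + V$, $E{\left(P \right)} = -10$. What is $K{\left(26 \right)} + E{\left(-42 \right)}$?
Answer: $692$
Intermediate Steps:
$K{\left(V \right)} = V + V^{2}$ ($K{\left(V \right)} = V^{2} + V = V + V^{2}$)
$K{\left(26 \right)} + E{\left(-42 \right)} = 26 \left(1 + 26\right) - 10 = 26 \cdot 27 - 10 = 702 - 10 = 692$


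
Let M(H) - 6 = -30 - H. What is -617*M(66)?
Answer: 55530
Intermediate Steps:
M(H) = -24 - H (M(H) = 6 + (-30 - H) = -24 - H)
-617*M(66) = -617*(-24 - 1*66) = -617*(-24 - 66) = -617*(-90) = 55530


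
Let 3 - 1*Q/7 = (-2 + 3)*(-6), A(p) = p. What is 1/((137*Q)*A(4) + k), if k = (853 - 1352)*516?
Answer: -1/222960 ≈ -4.4851e-6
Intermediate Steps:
k = -257484 (k = -499*516 = -257484)
Q = 63 (Q = 21 - 7*(-2 + 3)*(-6) = 21 - 7*(-6) = 21 + 42 = 63)
1/((137*Q)*A(4) + k) = 1/((137*63)*4 - 257484) = 1/(8631*4 - 257484) = 1/(34524 - 257484) = 1/(-222960) = -1/222960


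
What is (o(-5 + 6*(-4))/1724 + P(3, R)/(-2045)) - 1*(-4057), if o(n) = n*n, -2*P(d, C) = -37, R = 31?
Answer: 14304966011/3525580 ≈ 4057.5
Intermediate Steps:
P(d, C) = 37/2 (P(d, C) = -½*(-37) = 37/2)
o(n) = n²
(o(-5 + 6*(-4))/1724 + P(3, R)/(-2045)) - 1*(-4057) = ((-5 + 6*(-4))²/1724 + (37/2)/(-2045)) - 1*(-4057) = ((-5 - 24)²*(1/1724) + (37/2)*(-1/2045)) + 4057 = ((-29)²*(1/1724) - 37/4090) + 4057 = (841*(1/1724) - 37/4090) + 4057 = (841/1724 - 37/4090) + 4057 = 1687951/3525580 + 4057 = 14304966011/3525580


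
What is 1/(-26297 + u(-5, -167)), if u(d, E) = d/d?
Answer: -1/26296 ≈ -3.8029e-5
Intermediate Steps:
u(d, E) = 1
1/(-26297 + u(-5, -167)) = 1/(-26297 + 1) = 1/(-26296) = -1/26296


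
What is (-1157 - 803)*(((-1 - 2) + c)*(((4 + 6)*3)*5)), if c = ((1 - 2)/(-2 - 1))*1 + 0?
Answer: 784000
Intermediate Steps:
c = ⅓ (c = -1/(-3)*1 + 0 = -1*(-⅓)*1 + 0 = (⅓)*1 + 0 = ⅓ + 0 = ⅓ ≈ 0.33333)
(-1157 - 803)*(((-1 - 2) + c)*(((4 + 6)*3)*5)) = (-1157 - 803)*(((-1 - 2) + ⅓)*(((4 + 6)*3)*5)) = -1960*(-3 + ⅓)*(10*3)*5 = -(-15680)*30*5/3 = -(-15680)*150/3 = -1960*(-400) = 784000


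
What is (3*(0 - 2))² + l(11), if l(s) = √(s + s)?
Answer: 36 + √22 ≈ 40.690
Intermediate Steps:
l(s) = √2*√s (l(s) = √(2*s) = √2*√s)
(3*(0 - 2))² + l(11) = (3*(0 - 2))² + √2*√11 = (3*(-2))² + √22 = (-6)² + √22 = 36 + √22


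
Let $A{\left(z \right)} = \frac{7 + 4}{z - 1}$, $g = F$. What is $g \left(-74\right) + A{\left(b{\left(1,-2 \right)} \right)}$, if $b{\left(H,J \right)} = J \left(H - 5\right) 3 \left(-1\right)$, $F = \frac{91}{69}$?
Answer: $- \frac{169109}{1725} \approx -98.034$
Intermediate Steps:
$F = \frac{91}{69}$ ($F = 91 \cdot \frac{1}{69} = \frac{91}{69} \approx 1.3188$)
$b{\left(H,J \right)} = - 3 J \left(-5 + H\right)$ ($b{\left(H,J \right)} = J \left(-5 + H\right) 3 \left(-1\right) = 3 J \left(-5 + H\right) \left(-1\right) = - 3 J \left(-5 + H\right)$)
$g = \frac{91}{69} \approx 1.3188$
$A{\left(z \right)} = \frac{11}{-1 + z}$
$g \left(-74\right) + A{\left(b{\left(1,-2 \right)} \right)} = \frac{91}{69} \left(-74\right) + \frac{11}{-1 + 3 \left(-2\right) \left(5 - 1\right)} = - \frac{6734}{69} + \frac{11}{-1 + 3 \left(-2\right) \left(5 - 1\right)} = - \frac{6734}{69} + \frac{11}{-1 + 3 \left(-2\right) 4} = - \frac{6734}{69} + \frac{11}{-1 - 24} = - \frac{6734}{69} + \frac{11}{-25} = - \frac{6734}{69} + 11 \left(- \frac{1}{25}\right) = - \frac{6734}{69} - \frac{11}{25} = - \frac{169109}{1725}$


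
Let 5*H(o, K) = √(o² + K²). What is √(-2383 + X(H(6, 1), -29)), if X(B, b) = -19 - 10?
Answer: 6*I*√67 ≈ 49.112*I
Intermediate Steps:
H(o, K) = √(K² + o²)/5 (H(o, K) = √(o² + K²)/5 = √(K² + o²)/5)
X(B, b) = -29
√(-2383 + X(H(6, 1), -29)) = √(-2383 - 29) = √(-2412) = 6*I*√67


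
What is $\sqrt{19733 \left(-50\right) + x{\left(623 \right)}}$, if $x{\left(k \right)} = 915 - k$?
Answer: $i \sqrt{986358} \approx 993.16 i$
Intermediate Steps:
$\sqrt{19733 \left(-50\right) + x{\left(623 \right)}} = \sqrt{19733 \left(-50\right) + \left(915 - 623\right)} = \sqrt{-986650 + \left(915 - 623\right)} = \sqrt{-986650 + 292} = \sqrt{-986358} = i \sqrt{986358}$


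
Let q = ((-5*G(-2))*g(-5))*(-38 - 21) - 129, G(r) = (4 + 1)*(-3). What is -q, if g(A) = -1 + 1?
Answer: 129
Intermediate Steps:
g(A) = 0
G(r) = -15 (G(r) = 5*(-3) = -15)
q = -129 (q = (-5*(-15)*0)*(-38 - 21) - 129 = (75*0)*(-59) - 129 = 0*(-59) - 129 = 0 - 129 = -129)
-q = -1*(-129) = 129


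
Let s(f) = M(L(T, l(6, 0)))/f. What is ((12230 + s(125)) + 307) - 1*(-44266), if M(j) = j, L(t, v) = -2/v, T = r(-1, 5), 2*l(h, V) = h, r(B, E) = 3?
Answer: 21301123/375 ≈ 56803.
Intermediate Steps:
l(h, V) = h/2
T = 3
s(f) = -2/(3*f) (s(f) = (-2/((½)*6))/f = (-2/3)/f = (-2*⅓)/f = -2/(3*f))
((12230 + s(125)) + 307) - 1*(-44266) = ((12230 - ⅔/125) + 307) - 1*(-44266) = ((12230 - ⅔*1/125) + 307) + 44266 = ((12230 - 2/375) + 307) + 44266 = (4586248/375 + 307) + 44266 = 4701373/375 + 44266 = 21301123/375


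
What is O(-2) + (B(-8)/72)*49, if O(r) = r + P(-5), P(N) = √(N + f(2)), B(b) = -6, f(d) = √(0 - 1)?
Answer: -73/12 + √(-5 + I) ≈ -5.8608 + 2.2471*I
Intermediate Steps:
f(d) = I (f(d) = √(-1) = I)
P(N) = √(I + N) (P(N) = √(N + I) = √(I + N))
O(r) = r + √(-5 + I) (O(r) = r + √(I - 5) = r + √(-5 + I))
O(-2) + (B(-8)/72)*49 = (-2 + √(-5 + I)) - 6/72*49 = (-2 + √(-5 + I)) - 6*1/72*49 = (-2 + √(-5 + I)) - 1/12*49 = (-2 + √(-5 + I)) - 49/12 = -73/12 + √(-5 + I)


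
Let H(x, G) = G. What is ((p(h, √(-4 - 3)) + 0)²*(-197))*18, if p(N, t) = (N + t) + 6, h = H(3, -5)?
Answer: 21276 - 7092*I*√7 ≈ 21276.0 - 18764.0*I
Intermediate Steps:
h = -5
p(N, t) = 6 + N + t
((p(h, √(-4 - 3)) + 0)²*(-197))*18 = (((6 - 5 + √(-4 - 3)) + 0)²*(-197))*18 = (((6 - 5 + √(-7)) + 0)²*(-197))*18 = (((6 - 5 + I*√7) + 0)²*(-197))*18 = (((1 + I*√7) + 0)²*(-197))*18 = ((1 + I*√7)²*(-197))*18 = -197*(1 + I*√7)²*18 = -3546*(1 + I*√7)²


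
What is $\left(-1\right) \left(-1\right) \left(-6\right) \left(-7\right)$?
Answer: $42$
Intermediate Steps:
$\left(-1\right) \left(-1\right) \left(-6\right) \left(-7\right) = 1 \left(-6\right) \left(-7\right) = \left(-6\right) \left(-7\right) = 42$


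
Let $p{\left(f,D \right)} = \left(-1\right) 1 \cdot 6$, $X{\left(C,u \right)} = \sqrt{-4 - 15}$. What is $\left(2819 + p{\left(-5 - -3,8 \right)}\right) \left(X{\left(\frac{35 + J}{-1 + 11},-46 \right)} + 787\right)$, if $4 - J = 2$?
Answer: $2213831 + 2813 i \sqrt{19} \approx 2.2138 \cdot 10^{6} + 12262.0 i$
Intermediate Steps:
$J = 2$ ($J = 4 - 2 = 2$)
$X{\left(C,u \right)} = i \sqrt{19}$ ($X{\left(C,u \right)} = \sqrt{-19} = i \sqrt{19}$)
$p{\left(f,D \right)} = -6$ ($p{\left(f,D \right)} = \left(-1\right) 6 = -6$)
$\left(2819 + p{\left(-5 - -3,8 \right)}\right) \left(X{\left(\frac{35 + J}{-1 + 11},-46 \right)} + 787\right) = \left(2819 - 6\right) \left(i \sqrt{19} + 787\right) = 2813 \left(787 + i \sqrt{19}\right) = 2213831 + 2813 i \sqrt{19}$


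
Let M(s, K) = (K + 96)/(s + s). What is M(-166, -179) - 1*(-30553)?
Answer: 122213/4 ≈ 30553.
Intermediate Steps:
M(s, K) = (96 + K)/(2*s) (M(s, K) = (96 + K)/((2*s)) = (96 + K)*(1/(2*s)) = (96 + K)/(2*s))
M(-166, -179) - 1*(-30553) = (1/2)*(96 - 179)/(-166) - 1*(-30553) = (1/2)*(-1/166)*(-83) + 30553 = 1/4 + 30553 = 122213/4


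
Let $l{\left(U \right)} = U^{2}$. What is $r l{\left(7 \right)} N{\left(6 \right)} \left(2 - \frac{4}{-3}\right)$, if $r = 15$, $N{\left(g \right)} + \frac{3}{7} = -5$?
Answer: $-13300$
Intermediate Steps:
$N{\left(g \right)} = - \frac{38}{7}$ ($N{\left(g \right)} = - \frac{3}{7} - 5 = - \frac{38}{7}$)
$r l{\left(7 \right)} N{\left(6 \right)} \left(2 - \frac{4}{-3}\right) = 15 \cdot 7^{2} \left(- \frac{38 \left(2 - \frac{4}{-3}\right)}{7}\right) = 15 \cdot 49 \left(- \frac{38 \left(2 - - \frac{4}{3}\right)}{7}\right) = 735 \left(- \frac{38 \left(2 + \frac{4}{3}\right)}{7}\right) = 735 \left(\left(- \frac{38}{7}\right) \frac{10}{3}\right) = 735 \left(- \frac{380}{21}\right) = -13300$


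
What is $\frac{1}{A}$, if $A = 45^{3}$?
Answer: $\frac{1}{91125} \approx 1.0974 \cdot 10^{-5}$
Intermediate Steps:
$A = 91125$
$\frac{1}{A} = \frac{1}{91125}$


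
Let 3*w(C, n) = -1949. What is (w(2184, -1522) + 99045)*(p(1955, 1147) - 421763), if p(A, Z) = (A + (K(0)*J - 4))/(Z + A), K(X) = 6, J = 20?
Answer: -193096918890715/4653 ≈ -4.1499e+10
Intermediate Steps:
w(C, n) = -1949/3 (w(C, n) = (⅓)*(-1949) = -1949/3)
p(A, Z) = (116 + A)/(A + Z) (p(A, Z) = (A + (6*20 - 4))/(Z + A) = (A + (120 - 4))/(A + Z) = (A + 116)/(A + Z) = (116 + A)/(A + Z))
(w(2184, -1522) + 99045)*(p(1955, 1147) - 421763) = (-1949/3 + 99045)*((116 + 1955)/(1955 + 1147) - 421763) = 295186*(2071/3102 - 421763)/3 = (295186/3)*(-1308306755/3102) = -193096918890715/4653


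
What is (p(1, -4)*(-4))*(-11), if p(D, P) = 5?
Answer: 220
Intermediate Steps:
(p(1, -4)*(-4))*(-11) = (5*(-4))*(-11) = -20*(-11) = 220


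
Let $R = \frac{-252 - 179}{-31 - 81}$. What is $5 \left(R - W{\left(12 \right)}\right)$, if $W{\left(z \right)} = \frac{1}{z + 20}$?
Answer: $\frac{4275}{224} \approx 19.085$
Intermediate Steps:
$W{\left(z \right)} = \frac{1}{20 + z}$
$R = \frac{431}{112}$ ($R = - \frac{431}{-112} = \left(-431\right) \left(- \frac{1}{112}\right) = \frac{431}{112} \approx 3.8482$)
$5 \left(R - W{\left(12 \right)}\right) = 5 \left(\frac{431}{112} - \frac{1}{20 + 12}\right) = 5 \left(\frac{431}{112} - \frac{1}{32}\right) = 5 \cdot \frac{855}{224} = \frac{4275}{224}$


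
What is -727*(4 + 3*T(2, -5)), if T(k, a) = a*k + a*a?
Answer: -35623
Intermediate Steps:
T(k, a) = a² + a*k (T(k, a) = a*k + a² = a² + a*k)
-727*(4 + 3*T(2, -5)) = -727*(4 + 3*(-5*(-5 + 2))) = -727*(4 + 3*(-5*(-3))) = -727*(4 + 3*15) = -727*(4 + 45) = -727*49 = -35623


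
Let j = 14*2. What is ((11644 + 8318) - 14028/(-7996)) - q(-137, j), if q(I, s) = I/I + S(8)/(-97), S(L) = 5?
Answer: 3870847957/193903 ≈ 19963.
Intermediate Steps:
j = 28
q(I, s) = 92/97 (q(I, s) = I/I + 5/(-97) = 1 + 5*(-1/97) = 1 - 5/97 = 92/97)
((11644 + 8318) - 14028/(-7996)) - q(-137, j) = ((11644 + 8318) - 14028/(-7996)) - 1*92/97 = (19962 - 14028*(-1/7996)) - 92/97 = (19962 + 3507/1999) - 92/97 = 39907545/1999 - 92/97 = 3870847957/193903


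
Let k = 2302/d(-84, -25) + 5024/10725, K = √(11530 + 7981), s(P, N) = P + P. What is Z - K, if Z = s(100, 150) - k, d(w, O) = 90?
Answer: 5596963/32175 - √19511 ≈ 34.272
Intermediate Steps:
s(P, N) = 2*P
K = √19511 ≈ 139.68
k = 838037/32175 (k = 2302/90 + 5024/10725 = 2302*(1/90) + 5024*(1/10725) = 1151/45 + 5024/10725 = 838037/32175 ≈ 26.046)
Z = 5596963/32175 (Z = 2*100 - 1*838037/32175 = 200 - 838037/32175 = 5596963/32175 ≈ 173.95)
Z - K = 5596963/32175 - √19511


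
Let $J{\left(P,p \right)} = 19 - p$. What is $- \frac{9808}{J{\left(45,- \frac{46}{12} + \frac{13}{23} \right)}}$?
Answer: $- \frac{1353504}{3073} \approx -440.45$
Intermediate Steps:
$- \frac{9808}{J{\left(45,- \frac{46}{12} + \frac{13}{23} \right)}} = - \frac{9808}{19 - \left(- \frac{46}{12} + \frac{13}{23}\right)} = - \frac{9808}{19 - \left(\left(-46\right) \frac{1}{12} + 13 \cdot \frac{1}{23}\right)} = - \frac{9808}{19 - \left(- \frac{23}{6} + \frac{13}{23}\right)} = - \frac{9808}{19 - - \frac{451}{138}} = - \frac{9808}{19 + \frac{451}{138}} = - \frac{9808}{\frac{3073}{138}} = \left(-9808\right) \frac{138}{3073} = - \frac{1353504}{3073}$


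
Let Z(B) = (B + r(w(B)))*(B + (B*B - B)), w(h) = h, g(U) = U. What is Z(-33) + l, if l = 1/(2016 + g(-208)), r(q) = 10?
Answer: -45284975/1808 ≈ -25047.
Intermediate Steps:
l = 1/1808 (l = 1/(2016 - 208) = 1/1808 ≈ 0.00055310)
Z(B) = B²*(10 + B) (Z(B) = (B + 10)*(B + (B*B - B)) = (10 + B)*(B + (B² - B)) = (10 + B)*B² = B²*(10 + B))
Z(-33) + l = (-33)²*(10 - 33) + 1/1808 = 1089*(-23) + 1/1808 = -25047 + 1/1808 = -45284975/1808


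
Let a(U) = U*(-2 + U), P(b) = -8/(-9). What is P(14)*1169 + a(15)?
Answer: 11107/9 ≈ 1234.1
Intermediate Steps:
P(b) = 8/9 (P(b) = -8*(-⅑) = 8/9)
P(14)*1169 + a(15) = (8/9)*1169 + 15*(-2 + 15) = 9352/9 + 15*13 = 9352/9 + 195 = 11107/9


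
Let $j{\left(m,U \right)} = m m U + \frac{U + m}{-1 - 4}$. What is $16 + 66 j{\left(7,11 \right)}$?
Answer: $\frac{176762}{5} \approx 35352.0$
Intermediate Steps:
$j{\left(m,U \right)} = - \frac{U}{5} - \frac{m}{5} + U m^{2}$ ($j{\left(m,U \right)} = m^{2} U + \frac{U + m}{-5} = U m^{2} + \left(U + m\right) \left(- \frac{1}{5}\right) = U m^{2} - \left(\frac{U}{5} + \frac{m}{5}\right) = - \frac{U}{5} - \frac{m}{5} + U m^{2}$)
$16 + 66 j{\left(7,11 \right)} = 16 + 66 \left(\left(- \frac{1}{5}\right) 11 - \frac{7}{5} + 11 \cdot 7^{2}\right) = 16 + 66 \left(- \frac{11}{5} - \frac{7}{5} + 11 \cdot 49\right) = 16 + 66 \left(- \frac{11}{5} - \frac{7}{5} + 539\right) = 16 + 66 \cdot \frac{2677}{5} = 16 + \frac{176682}{5} = \frac{176762}{5}$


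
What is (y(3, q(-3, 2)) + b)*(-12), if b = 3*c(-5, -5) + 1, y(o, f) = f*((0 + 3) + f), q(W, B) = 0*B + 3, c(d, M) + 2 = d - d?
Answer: -156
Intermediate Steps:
c(d, M) = -2 (c(d, M) = -2 + (d - d) = -2 + 0 = -2)
q(W, B) = 3 (q(W, B) = 0 + 3 = 3)
y(o, f) = f*(3 + f)
b = -5 (b = 3*(-2) + 1 = -6 + 1 = -5)
(y(3, q(-3, 2)) + b)*(-12) = (3*(3 + 3) - 5)*(-12) = (3*6 - 5)*(-12) = (18 - 5)*(-12) = 13*(-12) = -156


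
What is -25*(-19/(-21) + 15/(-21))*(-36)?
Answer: 1200/7 ≈ 171.43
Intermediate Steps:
-25*(-19/(-21) + 15/(-21))*(-36) = -25*(-19*(-1/21) + 15*(-1/21))*(-36) = -25*(19/21 - 5/7)*(-36) = -25*4/21*(-36) = -100/21*(-36) = 1200/7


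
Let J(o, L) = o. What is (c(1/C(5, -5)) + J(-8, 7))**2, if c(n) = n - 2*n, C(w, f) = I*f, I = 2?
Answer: 6241/100 ≈ 62.410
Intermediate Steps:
C(w, f) = 2*f
c(n) = -n
(c(1/C(5, -5)) + J(-8, 7))**2 = (-1/(2*(-5)) - 8)**2 = (-1/(-10) - 8)**2 = (-1*(-1/10) - 8)**2 = (1/10 - 8)**2 = (-79/10)**2 = 6241/100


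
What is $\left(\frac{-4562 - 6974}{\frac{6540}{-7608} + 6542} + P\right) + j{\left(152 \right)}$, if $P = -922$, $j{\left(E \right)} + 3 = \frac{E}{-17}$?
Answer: $- \frac{65967571799}{70500411} \approx -935.71$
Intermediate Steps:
$j{\left(E \right)} = -3 - \frac{E}{17}$ ($j{\left(E \right)} = -3 + \frac{E}{-17} = -3 + E \left(- \frac{1}{17}\right) = -3 - \frac{E}{17}$)
$\left(\frac{-4562 - 6974}{\frac{6540}{-7608} + 6542} + P\right) + j{\left(152 \right)} = \left(\frac{-4562 - 6974}{\frac{6540}{-7608} + 6542} - 922\right) - \frac{203}{17} = \left(- \frac{11536}{6540 \left(- \frac{1}{7608}\right) + 6542} - 922\right) - \frac{203}{17} = \left(- \frac{11536}{- \frac{545}{634} + 6542} - 922\right) - \frac{203}{17} = \left(- \frac{11536}{\frac{4147083}{634}} - 922\right) - \frac{203}{17} = \left(\left(-11536\right) \frac{634}{4147083} - 922\right) - \frac{203}{17} = \left(- \frac{7313824}{4147083} - 922\right) - \frac{203}{17} = - \frac{3830924350}{4147083} - \frac{203}{17} = - \frac{65967571799}{70500411}$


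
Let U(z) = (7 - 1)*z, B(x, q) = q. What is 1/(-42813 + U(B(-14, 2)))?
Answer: -1/42801 ≈ -2.3364e-5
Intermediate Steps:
U(z) = 6*z
1/(-42813 + U(B(-14, 2))) = 1/(-42813 + 6*2) = 1/(-42813 + 12) = 1/(-42801) = -1/42801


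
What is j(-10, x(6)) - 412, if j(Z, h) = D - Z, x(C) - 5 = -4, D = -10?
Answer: -412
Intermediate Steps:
x(C) = 1 (x(C) = 5 - 4 = 1)
j(Z, h) = -10 - Z
j(-10, x(6)) - 412 = (-10 - 1*(-10)) - 412 = (-10 + 10) - 412 = 0 - 412 = -412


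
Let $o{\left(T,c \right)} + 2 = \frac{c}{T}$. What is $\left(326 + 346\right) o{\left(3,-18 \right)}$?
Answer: $-5376$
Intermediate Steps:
$o{\left(T,c \right)} = -2 + \frac{c}{T}$
$\left(326 + 346\right) o{\left(3,-18 \right)} = \left(326 + 346\right) \left(-2 - \frac{18}{3}\right) = 672 \left(-2 - 6\right) = 672 \left(-8\right) = -5376$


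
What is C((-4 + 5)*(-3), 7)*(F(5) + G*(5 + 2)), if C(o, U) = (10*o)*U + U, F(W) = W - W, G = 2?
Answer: -2842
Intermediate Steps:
F(W) = 0
C(o, U) = U + 10*U*o (C(o, U) = 10*U*o + U = U + 10*U*o)
C((-4 + 5)*(-3), 7)*(F(5) + G*(5 + 2)) = (7*(1 + 10*((-4 + 5)*(-3))))*(0 + 2*(5 + 2)) = (7*(1 + 10*(1*(-3))))*(0 + 2*7) = (7*(1 + 10*(-3)))*(0 + 14) = (7*(1 - 30))*14 = (7*(-29))*14 = -203*14 = -2842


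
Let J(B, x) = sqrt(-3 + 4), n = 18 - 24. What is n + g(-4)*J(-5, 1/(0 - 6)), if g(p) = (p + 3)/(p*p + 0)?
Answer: -97/16 ≈ -6.0625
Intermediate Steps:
n = -6
g(p) = (3 + p)/p**2 (g(p) = (3 + p)/(p**2 + 0) = (3 + p)/(p**2) = (3 + p)/p**2)
J(B, x) = 1 (J(B, x) = sqrt(1) = 1)
n + g(-4)*J(-5, 1/(0 - 6)) = -6 + ((3 - 4)/(-4)**2)*1 = -6 + ((1/16)*(-1))*1 = -6 - 1/16*1 = -6 - 1/16 = -97/16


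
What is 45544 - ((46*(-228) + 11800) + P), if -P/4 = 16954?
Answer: 112048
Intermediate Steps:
P = -67816 (P = -4*16954 = -67816)
45544 - ((46*(-228) + 11800) + P) = 45544 - ((46*(-228) + 11800) - 67816) = 45544 - ((-10488 + 11800) - 67816) = 45544 - (1312 - 67816) = 45544 - 1*(-66504) = 45544 + 66504 = 112048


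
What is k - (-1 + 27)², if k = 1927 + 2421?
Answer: 3672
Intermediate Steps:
k = 4348
k - (-1 + 27)² = 4348 - (-1 + 27)² = 4348 - 1*26² = 4348 - 1*676 = 4348 - 676 = 3672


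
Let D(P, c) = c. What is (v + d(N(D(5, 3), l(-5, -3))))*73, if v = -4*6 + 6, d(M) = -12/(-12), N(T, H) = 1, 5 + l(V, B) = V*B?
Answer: -1241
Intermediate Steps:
l(V, B) = -5 + B*V (l(V, B) = -5 + V*B = -5 + B*V)
d(M) = 1 (d(M) = -12*(-1/12) = 1)
v = -18 (v = -24 + 6 = -18)
(v + d(N(D(5, 3), l(-5, -3))))*73 = (-18 + 1)*73 = -17*73 = -1241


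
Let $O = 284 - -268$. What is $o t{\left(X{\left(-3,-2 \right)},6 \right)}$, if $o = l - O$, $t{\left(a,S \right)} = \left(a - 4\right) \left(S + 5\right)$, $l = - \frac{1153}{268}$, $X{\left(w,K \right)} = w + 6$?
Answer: $\frac{1639979}{268} \approx 6119.3$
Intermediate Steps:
$X{\left(w,K \right)} = 6 + w$
$l = - \frac{1153}{268}$ ($l = \left(-1153\right) \frac{1}{268} = - \frac{1153}{268} \approx -4.3022$)
$O = 552$ ($O = 284 + 268 = 552$)
$t{\left(a,S \right)} = \left(-4 + a\right) \left(5 + S\right)$
$o = - \frac{149089}{268}$ ($o = - \frac{1153}{268} - 552 = - \frac{149089}{268} \approx -556.3$)
$o t{\left(X{\left(-3,-2 \right)},6 \right)} = - \frac{149089 \left(-20 - 24 + 5 \left(6 - 3\right) + 6 \left(6 - 3\right)\right)}{268} = - \frac{149089 \left(-20 - 24 + 5 \cdot 3 + 6 \cdot 3\right)}{268} = - \frac{149089 \left(-20 - 24 + 15 + 18\right)}{268} = \left(- \frac{149089}{268}\right) \left(-11\right) = \frac{1639979}{268}$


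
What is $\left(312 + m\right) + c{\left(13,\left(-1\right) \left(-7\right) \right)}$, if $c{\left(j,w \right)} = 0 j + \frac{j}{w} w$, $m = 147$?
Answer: $472$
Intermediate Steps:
$c{\left(j,w \right)} = j$ ($c{\left(j,w \right)} = 0 + j = j$)
$\left(312 + m\right) + c{\left(13,\left(-1\right) \left(-7\right) \right)} = \left(312 + 147\right) + 13 = 459 + 13 = 472$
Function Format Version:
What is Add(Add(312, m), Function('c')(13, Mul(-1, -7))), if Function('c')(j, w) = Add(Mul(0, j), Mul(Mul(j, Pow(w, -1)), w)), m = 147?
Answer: 472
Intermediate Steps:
Function('c')(j, w) = j (Function('c')(j, w) = Add(0, j) = j)
Add(Add(312, m), Function('c')(13, Mul(-1, -7))) = Add(Add(312, 147), 13) = Add(459, 13) = 472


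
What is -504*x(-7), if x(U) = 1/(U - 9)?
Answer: 63/2 ≈ 31.500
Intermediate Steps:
x(U) = 1/(-9 + U)
-504*x(-7) = -504/(-9 - 7) = -504/(-16) = -504*(-1/16) = 63/2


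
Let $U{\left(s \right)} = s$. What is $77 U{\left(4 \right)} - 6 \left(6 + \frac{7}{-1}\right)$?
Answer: $314$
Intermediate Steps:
$77 U{\left(4 \right)} - 6 \left(6 + \frac{7}{-1}\right) = 77 \cdot 4 - 6 \left(6 + \frac{7}{-1}\right) = 308 - 6 \left(6 + 7 \left(-1\right)\right) = 308 - 6 \left(6 - 7\right) = 308 - -6 = 308 + 6 = 314$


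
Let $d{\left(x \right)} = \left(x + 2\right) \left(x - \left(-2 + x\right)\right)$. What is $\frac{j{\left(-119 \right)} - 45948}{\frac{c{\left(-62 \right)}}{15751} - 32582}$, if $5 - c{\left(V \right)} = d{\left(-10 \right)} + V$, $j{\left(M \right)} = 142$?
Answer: $\frac{721490306}{513198999} \approx 1.4059$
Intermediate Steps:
$d{\left(x \right)} = 4 + 2 x$ ($d{\left(x \right)} = \left(2 + x\right) 2 = 4 + 2 x$)
$c{\left(V \right)} = 21 - V$ ($c{\left(V \right)} = 5 - \left(\left(4 + 2 \left(-10\right)\right) + V\right) = 5 - \left(\left(4 - 20\right) + V\right) = 5 - \left(-16 + V\right) = 21 - V$)
$\frac{j{\left(-119 \right)} - 45948}{\frac{c{\left(-62 \right)}}{15751} - 32582} = \frac{142 - 45948}{\frac{21 - -62}{15751} - 32582} = - \frac{45806}{\left(21 + 62\right) \frac{1}{15751} - 32582} = - \frac{45806}{83 \cdot \frac{1}{15751} - 32582} = - \frac{45806}{\frac{83}{15751} - 32582} = - \frac{45806}{- \frac{513198999}{15751}} = \left(-45806\right) \left(- \frac{15751}{513198999}\right) = \frac{721490306}{513198999}$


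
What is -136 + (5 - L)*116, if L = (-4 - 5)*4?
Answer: 4620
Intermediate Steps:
L = -36 (L = -9*4 = -36)
-136 + (5 - L)*116 = -136 + (5 - 1*(-36))*116 = -136 + (5 + 36)*116 = -136 + 41*116 = -136 + 4756 = 4620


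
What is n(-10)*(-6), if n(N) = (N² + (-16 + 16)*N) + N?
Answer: -540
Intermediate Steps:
n(N) = N + N² (n(N) = (N² + 0*N) + N = (N² + 0) + N = N² + N = N + N²)
n(-10)*(-6) = -10*(1 - 10)*(-6) = -10*(-9)*(-6) = 90*(-6) = -540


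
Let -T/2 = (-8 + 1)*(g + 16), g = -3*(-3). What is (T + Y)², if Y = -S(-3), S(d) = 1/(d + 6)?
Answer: 1100401/9 ≈ 1.2227e+5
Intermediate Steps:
S(d) = 1/(6 + d)
g = 9
T = 350 (T = -2*(-8 + 1)*(9 + 16) = -(-14)*25 = -2*(-175) = 350)
Y = -⅓ (Y = -1/(6 - 3) = -1/3 = -1*⅓ = -⅓ ≈ -0.33333)
(T + Y)² = (350 - ⅓)² = (1049/3)² = 1100401/9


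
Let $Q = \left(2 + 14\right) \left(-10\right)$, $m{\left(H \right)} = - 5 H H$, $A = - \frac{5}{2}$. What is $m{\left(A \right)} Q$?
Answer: $5000$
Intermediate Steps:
$A = - \frac{5}{2} \approx -2.5$
$m{\left(H \right)} = - 5 H^{2}$
$Q = -160$ ($Q = 16 \left(-10\right) = -160$)
$m{\left(A \right)} Q = - 5 \left(- \frac{5}{2}\right)^{2} \left(-160\right) = \left(-5\right) \frac{25}{4} \left(-160\right) = \left(- \frac{125}{4}\right) \left(-160\right) = 5000$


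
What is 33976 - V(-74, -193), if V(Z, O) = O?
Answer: 34169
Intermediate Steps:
33976 - V(-74, -193) = 33976 - 1*(-193) = 33976 + 193 = 34169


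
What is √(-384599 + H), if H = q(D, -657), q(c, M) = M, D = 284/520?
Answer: 2*I*√96314 ≈ 620.69*I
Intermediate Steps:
D = 71/130 (D = 284*(1/520) = 71/130 ≈ 0.54615)
H = -657
√(-384599 + H) = √(-384599 - 657) = √(-385256) = 2*I*√96314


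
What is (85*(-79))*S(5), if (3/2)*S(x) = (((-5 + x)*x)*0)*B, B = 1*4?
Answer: 0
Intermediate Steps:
B = 4
S(x) = 0 (S(x) = 2*((((-5 + x)*x)*0)*4)/3 = 2*(((x*(-5 + x))*0)*4)/3 = 2*(0*4)/3 = (2/3)*0 = 0)
(85*(-79))*S(5) = (85*(-79))*0 = -6715*0 = 0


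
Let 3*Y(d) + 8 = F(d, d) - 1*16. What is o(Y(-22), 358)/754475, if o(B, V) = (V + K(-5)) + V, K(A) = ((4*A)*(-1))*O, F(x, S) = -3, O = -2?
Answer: 676/754475 ≈ 0.00089599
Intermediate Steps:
Y(d) = -9 (Y(d) = -8/3 + (-3 - 1*16)/3 = -8/3 + (-3 - 16)/3 = -8/3 + (⅓)*(-19) = -8/3 - 19/3 = -9)
K(A) = 8*A (K(A) = ((4*A)*(-1))*(-2) = -4*A*(-2) = 8*A)
o(B, V) = -40 + 2*V (o(B, V) = (V + 8*(-5)) + V = (V - 40) + V = (-40 + V) + V = -40 + 2*V)
o(Y(-22), 358)/754475 = (-40 + 2*358)/754475 = (-40 + 716)*(1/754475) = 676*(1/754475) = 676/754475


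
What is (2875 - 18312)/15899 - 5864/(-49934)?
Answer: -338799711/396950333 ≈ -0.85351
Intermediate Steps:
(2875 - 18312)/15899 - 5864/(-49934) = -15437*1/15899 - 5864*(-1/49934) = -15437/15899 + 2932/24967 = -338799711/396950333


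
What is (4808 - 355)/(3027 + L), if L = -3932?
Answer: -4453/905 ≈ -4.9204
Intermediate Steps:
(4808 - 355)/(3027 + L) = (4808 - 355)/(3027 - 3932) = 4453/(-905) = 4453*(-1/905) = -4453/905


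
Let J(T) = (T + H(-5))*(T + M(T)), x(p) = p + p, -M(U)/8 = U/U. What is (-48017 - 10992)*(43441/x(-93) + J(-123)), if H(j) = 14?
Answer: -154158239077/186 ≈ -8.2881e+8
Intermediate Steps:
M(U) = -8 (M(U) = -8*U/U = -8*1 = -8)
x(p) = 2*p
J(T) = (-8 + T)*(14 + T) (J(T) = (T + 14)*(T - 8) = (14 + T)*(-8 + T) = (-8 + T)*(14 + T))
(-48017 - 10992)*(43441/x(-93) + J(-123)) = (-48017 - 10992)*(43441/((2*(-93))) + (-112 + (-123)² + 6*(-123))) = -59009*(43441/(-186) + (-112 + 15129 - 738)) = -59009*(43441*(-1/186) + 14279) = -59009*(-43441/186 + 14279) = -59009*2612453/186 = -154158239077/186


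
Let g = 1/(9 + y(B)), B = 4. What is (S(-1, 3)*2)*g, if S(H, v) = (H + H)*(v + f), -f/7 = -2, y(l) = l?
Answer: -68/13 ≈ -5.2308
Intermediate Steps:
g = 1/13 (g = 1/(9 + 4) = 1/13 ≈ 0.076923)
f = 14 (f = -7*(-2) = 14)
S(H, v) = 2*H*(14 + v) (S(H, v) = (H + H)*(v + 14) = (2*H)*(14 + v) = 2*H*(14 + v))
(S(-1, 3)*2)*g = ((2*(-1)*(14 + 3))*2)*(1/13) = ((2*(-1)*17)*2)*(1/13) = -34*2*(1/13) = -68*1/13 = -68/13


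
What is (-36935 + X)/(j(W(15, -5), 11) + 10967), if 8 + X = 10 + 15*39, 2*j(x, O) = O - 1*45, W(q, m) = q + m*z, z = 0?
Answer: -6058/1825 ≈ -3.3195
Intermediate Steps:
W(q, m) = q (W(q, m) = q + m*0 = q + 0 = q)
j(x, O) = -45/2 + O/2 (j(x, O) = (O - 1*45)/2 = (O - 45)/2 = (-45 + O)/2 = -45/2 + O/2)
X = 587 (X = -8 + (10 + 15*39) = -8 + (10 + 585) = -8 + 595 = 587)
(-36935 + X)/(j(W(15, -5), 11) + 10967) = (-36935 + 587)/((-45/2 + (½)*11) + 10967) = -36348/((-45/2 + 11/2) + 10967) = -36348/(-17 + 10967) = -36348/10950 = -36348*1/10950 = -6058/1825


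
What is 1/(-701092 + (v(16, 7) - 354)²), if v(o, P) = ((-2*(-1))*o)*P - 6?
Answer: -1/682596 ≈ -1.4650e-6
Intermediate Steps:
v(o, P) = -6 + 2*P*o (v(o, P) = (2*o)*P - 6 = 2*P*o - 6 = -6 + 2*P*o)
1/(-701092 + (v(16, 7) - 354)²) = 1/(-701092 + ((-6 + 2*7*16) - 354)²) = 1/(-701092 + ((-6 + 224) - 354)²) = 1/(-701092 + (218 - 354)²) = 1/(-701092 + (-136)²) = 1/(-701092 + 18496) = 1/(-682596) = -1/682596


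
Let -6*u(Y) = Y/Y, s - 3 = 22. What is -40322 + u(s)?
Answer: -241933/6 ≈ -40322.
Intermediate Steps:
s = 25 (s = 3 + 22 = 25)
u(Y) = -⅙ (u(Y) = -Y/(6*Y) = -⅙*1 = -⅙)
-40322 + u(s) = -40322 - ⅙ = -241933/6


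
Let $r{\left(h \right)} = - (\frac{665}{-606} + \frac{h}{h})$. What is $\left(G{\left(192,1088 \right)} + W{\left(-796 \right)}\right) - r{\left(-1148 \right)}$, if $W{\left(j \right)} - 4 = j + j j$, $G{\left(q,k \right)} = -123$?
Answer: $\frac{383416747}{606} \approx 6.327 \cdot 10^{5}$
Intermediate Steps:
$W{\left(j \right)} = 4 + j + j^{2}$ ($W{\left(j \right)} = 4 + \left(j + j j\right) = 4 + \left(j + j^{2}\right) = 4 + j + j^{2}$)
$r{\left(h \right)} = \frac{59}{606}$ ($r{\left(h \right)} = - (665 \left(- \frac{1}{606}\right) + 1) = - (- \frac{665}{606} + 1) = \left(-1\right) \left(- \frac{59}{606}\right) = \frac{59}{606}$)
$\left(G{\left(192,1088 \right)} + W{\left(-796 \right)}\right) - r{\left(-1148 \right)} = \left(-123 + \left(4 - 796 + \left(-796\right)^{2}\right)\right) - \frac{59}{606} = \left(-123 + \left(4 - 796 + 633616\right)\right) - \frac{59}{606} = \left(-123 + 632824\right) - \frac{59}{606} = 632701 - \frac{59}{606} = \frac{383416747}{606}$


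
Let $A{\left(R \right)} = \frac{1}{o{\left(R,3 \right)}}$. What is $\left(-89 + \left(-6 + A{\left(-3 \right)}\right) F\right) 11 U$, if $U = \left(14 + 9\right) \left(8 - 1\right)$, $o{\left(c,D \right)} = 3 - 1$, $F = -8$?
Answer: $-79695$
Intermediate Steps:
$o{\left(c,D \right)} = 2$
$U = 161$ ($U = 23 \cdot 7 = 161$)
$A{\left(R \right)} = \frac{1}{2}$
$\left(-89 + \left(-6 + A{\left(-3 \right)}\right) F\right) 11 U = \left(-89 + \left(-6 + \frac{1}{2}\right) \left(-8\right)\right) 11 \cdot 161 = \left(-89 - -44\right) 1771 = \left(-89 + 44\right) 1771 = \left(-45\right) 1771 = -79695$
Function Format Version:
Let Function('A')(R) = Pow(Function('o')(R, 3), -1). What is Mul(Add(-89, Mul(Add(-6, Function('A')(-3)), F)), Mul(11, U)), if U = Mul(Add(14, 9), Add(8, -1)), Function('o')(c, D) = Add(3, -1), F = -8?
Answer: -79695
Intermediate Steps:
Function('o')(c, D) = 2
U = 161 (U = Mul(23, 7) = 161)
Function('A')(R) = Rational(1, 2) (Function('A')(R) = Pow(2, -1) = Rational(1, 2))
Mul(Add(-89, Mul(Add(-6, Function('A')(-3)), F)), Mul(11, U)) = Mul(Add(-89, Mul(Add(-6, Rational(1, 2)), -8)), Mul(11, 161)) = Mul(Add(-89, Mul(Rational(-11, 2), -8)), 1771) = Mul(Add(-89, 44), 1771) = Mul(-45, 1771) = -79695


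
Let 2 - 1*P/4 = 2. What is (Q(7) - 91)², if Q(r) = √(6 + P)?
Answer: (91 - √6)² ≈ 7841.2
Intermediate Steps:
P = 0 (P = 8 - 4*2 = 8 - 8 = 0)
Q(r) = √6 (Q(r) = √(6 + 0) = √6)
(Q(7) - 91)² = (√6 - 91)² = (-91 + √6)²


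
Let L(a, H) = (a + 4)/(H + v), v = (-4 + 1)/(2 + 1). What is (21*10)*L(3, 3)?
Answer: 735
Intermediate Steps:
v = -1 (v = -3/3 = -3*⅓ = -1)
L(a, H) = (4 + a)/(-1 + H) (L(a, H) = (a + 4)/(H - 1) = (4 + a)/(-1 + H))
(21*10)*L(3, 3) = (21*10)*((4 + 3)/(-1 + 3)) = 210*(7/2) = 735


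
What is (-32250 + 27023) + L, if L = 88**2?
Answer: 2517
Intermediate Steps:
L = 7744
(-32250 + 27023) + L = (-32250 + 27023) + 7744 = -5227 + 7744 = 2517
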